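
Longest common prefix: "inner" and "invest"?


Word 1: "inner"
Word 2: "invest"
Comparing from start:
  Pos 0: 'i' == 'i'
  Pos 1: 'n' == 'n'
  Pos 2: 'n' != 'v' (stop)
LCP = "in" (length 2)


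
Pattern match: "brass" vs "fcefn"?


Pattern of "brass": [0, 1, 2, 3, 3]
Pattern of "fcefn": [0, 1, 2, 0, 3]
Patterns do not match
Same pattern = No


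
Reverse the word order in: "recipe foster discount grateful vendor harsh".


Original: "recipe foster discount grateful vendor harsh"
Words (1..n): recipe | foster | discount | grateful | vendor | harsh
Reversed (n..1): harsh | vendor | grateful | discount | foster | recipe
Result = "harsh vendor grateful discount foster recipe"


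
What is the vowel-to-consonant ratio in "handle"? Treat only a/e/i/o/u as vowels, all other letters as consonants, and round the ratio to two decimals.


Word: "handle"
Vowels (a,e,i,o,u): 2
Consonants: 4
Ratio = 2/4
= 0.50


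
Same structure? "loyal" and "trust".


Pattern of "loyal": [0, 1, 2, 3, 0]
Pattern of "trust": [0, 1, 2, 3, 0]
Patterns match
Same pattern = Yes


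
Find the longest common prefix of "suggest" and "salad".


Word 1: "suggest"
Word 2: "salad"
Comparing from start:
  Pos 0: 's' == 's'
  Pos 1: 'u' != 'a' (stop)
LCP = "s" (length 1)


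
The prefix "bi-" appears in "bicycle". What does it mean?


Prefix: bi-
Example: bicycle = bi- + cycle
Meaning = two


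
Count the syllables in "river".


Word: "river"
Syllable breakdown: riv | er
Counting: 2 parts
= 2 syllables


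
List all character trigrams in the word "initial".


Word: "initial" (length 7)
Number of trigrams = 7 - 3 + 1 = 5
  Position 0: "ini"
  Position 1: "nit"
  Position 2: "iti"
  Position 3: "tia"
  Position 4: "ial"
Trigrams = "ini", "nit", "iti", "tia", "ial"


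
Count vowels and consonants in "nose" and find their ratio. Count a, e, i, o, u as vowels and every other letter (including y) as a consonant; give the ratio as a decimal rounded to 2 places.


Word: "nose"
Vowels (a,e,i,o,u): 2
Consonants: 2
Ratio = 2/2
= 1.00


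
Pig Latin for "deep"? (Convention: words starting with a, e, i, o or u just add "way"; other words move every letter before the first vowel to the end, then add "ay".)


Word: "deep"
Starts with consonant(s) → move to end, add 'ay'
Consonant cluster: "d"
Pig Latin = "eepday"


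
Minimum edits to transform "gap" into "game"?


Word 1: "gap" (length 3)
Word 2: "game" (length 4)
One optimal edit sequence (insert/delete/substitute each cost 1):
  1. keep 'g'
  2. keep 'a'
  3. insert 'm'  (+1)
  4. substitute 'p' -> 'e'  (+1)
Total edit operations: 2
Edit distance = 2


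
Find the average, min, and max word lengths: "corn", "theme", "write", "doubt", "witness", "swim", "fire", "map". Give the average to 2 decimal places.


Lengths: "corn"=4, "theme"=5, "write"=5, "doubt"=5, "witness"=7, "swim"=4, "fire"=4, "map"=3
Sum = 37, Count = 8
Average = 37/8 = 4.63
= avg=4.63, min=3, max=7


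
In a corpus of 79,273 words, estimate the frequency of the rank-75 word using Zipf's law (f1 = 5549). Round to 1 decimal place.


Zipf's law: f(r) = f(1) / r
f(1) = 5549
f(75) = 5549 / 75
= 74.0 occurrences


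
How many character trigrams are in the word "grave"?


Word: "grave" (length 5)
Number of 3-grams = length - 3 + 1 = 5 - 3 + 1
= 3


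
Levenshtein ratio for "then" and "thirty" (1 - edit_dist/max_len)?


Word 1: "then" (length 4)
Word 2: "thirty" (length 6)
One optimal edit sequence:
  1. keep 't'
  2. keep 'h'
  3. insert 'i'  (+1)
  4. insert 'r'  (+1)
  5. substitute 'e' -> 't'  (+1)
  6. substitute 'n' -> 'y'  (+1)
Edit distance = 4
Max length = max(4, 6) = 6
Similarity = 1 - 4/6
= 0.3333


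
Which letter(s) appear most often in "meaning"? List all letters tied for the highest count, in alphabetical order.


Word: "meaning"
Letter counts:
  'a': 1
  'e': 1
  'g': 1
  'i': 1
  'm': 1
  'n': 2
Maximum count = 2
Most frequent = 'n' (2 times each)


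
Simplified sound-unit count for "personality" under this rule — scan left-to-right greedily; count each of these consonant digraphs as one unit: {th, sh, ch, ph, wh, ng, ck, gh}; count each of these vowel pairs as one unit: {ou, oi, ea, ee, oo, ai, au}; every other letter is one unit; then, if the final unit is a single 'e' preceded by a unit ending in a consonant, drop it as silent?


Word: "personality" (11 letters)
Left-to-right scan:
  [1] 'p' (letter)
  [2] 'e' (letter)
  [3] 'r' (letter)
  [4] 's' (letter)
  [5] 'o' (letter)
  [6] 'n' (letter)
  [7] 'a' (letter)
  [8] 'l' (letter)
  [9] 'i' (letter)
  [10] 't' (letter)
  [11] 'y' (letter)
Units from scan: 11
Sound units = 11 units


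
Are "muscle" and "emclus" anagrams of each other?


Word 1: "muscle" → sorted: celmsu
Word 2: "emclus" → sorted: celmsu
Same letters? celmsu == celmsu
Anagram = Yes


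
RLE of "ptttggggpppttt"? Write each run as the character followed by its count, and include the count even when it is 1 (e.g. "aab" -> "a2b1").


String: "ptttggggpppttt"
Scanning for consecutive runs:
  'p' x 1
  't' x 3
  'g' x 4
  'p' x 3
  't' x 3
RLE = "p1t3g4p3t3"


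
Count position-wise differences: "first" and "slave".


Comparing character by character (same length = 5):
  Pos 0: 'f' vs 's' !=
  Pos 1: 'i' vs 'l' !=
  Pos 2: 'r' vs 'a' !=
  Pos 3: 's' vs 'v' !=
  Pos 4: 't' vs 'e' !=
Hamming distance = 5


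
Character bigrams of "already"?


Word: "already" (length 7)
Number of bigrams = 7 - 2 + 1 = 6
  Position 0: "al"
  Position 1: "lr"
  Position 2: "re"
  Position 3: "ea"
  Position 4: "ad"
  Position 5: "dy"
Bigrams = "al", "lr", "re", "ea", "ad", "dy"


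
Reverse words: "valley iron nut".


Original: "valley iron nut"
Words (1..n): valley | iron | nut
Reversed (n..1): nut | iron | valley
Result = "nut iron valley"


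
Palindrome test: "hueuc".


Word: "hueuc"
Reversed: "cueuh"
Forward == Backward? hueuc != cueuh
Palindrome = No


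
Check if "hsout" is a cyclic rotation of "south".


Word: "south", Candidate: "hsout"
Method: check if candidate is substring of word+word
"southsouth" contains "hsout"? Yes
Is rotation = Yes


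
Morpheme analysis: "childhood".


Word: "childhood"
Morphemes: child | -hood
Each morpheme carries meaning
= 2 morphemes


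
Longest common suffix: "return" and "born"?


Word 1: "return"
Word 2: "born"
Comparing from end:
  Pos -1: 'n' == 'n'
  Pos -2: 'r' == 'r'
  Pos -3: 'u' != 'o' (stop)
LCS = "rn" (length 2)


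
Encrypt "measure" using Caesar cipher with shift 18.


Word: "measure"
Shift: 18
Each letter → (letter + shift) mod 26:
  'm' (12) + 18 = 4 → 'e'
  'e' (4) + 18 = 22 → 'w'
  'a' (0) + 18 = 18 → 's'
  's' (18) + 18 = 10 → 'k'
  'u' (20) + 18 = 12 → 'm'
  'r' (17) + 18 = 9 → 'j'
  'e' (4) + 18 = 22 → 'w'
Result = "ewskmjw"


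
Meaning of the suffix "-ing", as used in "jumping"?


Suffix: -ing
Example: jumping = jump + -ing
Meaning = present participle


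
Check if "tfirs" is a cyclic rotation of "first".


Word: "first", Candidate: "tfirs"
Method: check if candidate is substring of word+word
"firstfirst" contains "tfirs"? Yes
Is rotation = Yes


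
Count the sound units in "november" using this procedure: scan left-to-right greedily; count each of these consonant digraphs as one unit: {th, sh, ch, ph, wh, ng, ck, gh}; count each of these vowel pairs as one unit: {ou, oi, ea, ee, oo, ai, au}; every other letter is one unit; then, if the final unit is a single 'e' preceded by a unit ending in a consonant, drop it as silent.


Word: "november" (8 letters)
Left-to-right scan:
  1. 'n' (letter)
  2. 'o' (letter)
  3. 'v' (letter)
  4. 'e' (letter)
  5. 'm' (letter)
  6. 'b' (letter)
  7. 'e' (letter)
  8. 'r' (letter)
Units from scan: 8
Sound units = 8 units


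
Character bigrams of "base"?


Word: "base" (length 4)
Number of bigrams = 4 - 2 + 1 = 3
  Position 0: "ba"
  Position 1: "as"
  Position 2: "se"
Bigrams = "ba", "as", "se"


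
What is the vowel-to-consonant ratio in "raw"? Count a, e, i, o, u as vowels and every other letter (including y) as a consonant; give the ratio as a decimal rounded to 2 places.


Word: "raw"
Vowels (a,e,i,o,u): 1
Consonants: 2
Ratio = 1/2
= 0.50


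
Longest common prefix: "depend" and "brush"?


Word 1: "depend"
Word 2: "brush"
Comparing from start:
  Pos 0: 'd' != 'b' (stop)
LCP = "" (length 0)


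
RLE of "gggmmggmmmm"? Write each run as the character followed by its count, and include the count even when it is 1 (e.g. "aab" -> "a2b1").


String: "gggmmggmmmm"
Scanning for consecutive runs:
  'g' x 3
  'm' x 2
  'g' x 2
  'm' x 4
RLE = "g3m2g2m4"


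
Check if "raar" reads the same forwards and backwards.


Word: "raar"
Reversed: "raar"
Forward == Backward? raar == raar
Palindrome = Yes


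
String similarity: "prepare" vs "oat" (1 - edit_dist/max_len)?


Word 1: "prepare" (length 7)
Word 2: "oat" (length 3)
One optimal edit sequence:
  1. delete 'p'  (+1)
  2. delete 'r'  (+1)
  3. delete 'e'  (+1)
  4. substitute 'p' -> 'o'  (+1)
  5. keep 'a'
  6. delete 'r'  (+1)
  7. substitute 'e' -> 't'  (+1)
Edit distance = 6
Max length = max(7, 3) = 7
Similarity = 1 - 6/7
= 0.1429


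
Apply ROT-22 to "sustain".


Word: "sustain"
Shift: 22
Each letter → (letter + shift) mod 26:
  's' (18) + 22 = 14 → 'o'
  'u' (20) + 22 = 16 → 'q'
  's' (18) + 22 = 14 → 'o'
  't' (19) + 22 = 15 → 'p'
  'a' (0) + 22 = 22 → 'w'
  'i' (8) + 22 = 4 → 'e'
  'n' (13) + 22 = 9 → 'j'
Result = "oqopwej"


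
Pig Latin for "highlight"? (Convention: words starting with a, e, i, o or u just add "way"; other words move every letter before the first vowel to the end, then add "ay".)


Word: "highlight"
Starts with consonant(s) → move to end, add 'ay'
Consonant cluster: "h"
Pig Latin = "ighlighthay"


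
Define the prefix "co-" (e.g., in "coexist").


Prefix: co-
As in: coexist -> co- + exist
Meaning = together


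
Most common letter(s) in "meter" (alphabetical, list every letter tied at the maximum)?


Word: "meter"
Letter counts:
  'e': 2
  'm': 1
  'r': 1
  't': 1
Maximum count = 2
Most frequent = 'e' (2 times each)


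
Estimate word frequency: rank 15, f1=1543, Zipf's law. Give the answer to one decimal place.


Zipf's law: f(r) = f(1) / r
f(1) = 1543
f(15) = 1543 / 15
= 102.9 occurrences


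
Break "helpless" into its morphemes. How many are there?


Word: "helpless"
Morphemes: help / -less
Each morpheme carries meaning
= 2 morphemes


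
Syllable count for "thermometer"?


Word: "thermometer"
Syllable breakdown: ther / mom / e / ter
Counting: 4 parts
= 4 syllables


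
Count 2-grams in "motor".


Word: "motor" (length 5)
Number of 2-grams = length - 2 + 1 = 5 - 2 + 1
= 4


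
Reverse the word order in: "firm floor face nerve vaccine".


Original: "firm floor face nerve vaccine"
Words (1..n): firm | floor | face | nerve | vaccine
Reversed (n..1): vaccine | nerve | face | floor | firm
Result = "vaccine nerve face floor firm"


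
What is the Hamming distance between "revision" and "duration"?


Comparing character by character (same length = 8):
  Pos 0: 'r' vs 'd' !=
  Pos 1: 'e' vs 'u' !=
  Pos 2: 'v' vs 'r' !=
  Pos 3: 'i' vs 'a' !=
  Pos 4: 's' vs 't' !=
  Pos 5: 'i' vs 'i' =
  Pos 6: 'o' vs 'o' =
  Pos 7: 'n' vs 'n' =
Hamming distance = 5


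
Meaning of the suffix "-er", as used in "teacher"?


Suffix: -er
Example: teacher = teach + -er
Meaning = one who / more


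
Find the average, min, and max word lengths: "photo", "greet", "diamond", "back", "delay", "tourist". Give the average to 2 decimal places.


Lengths: "photo"=5, "greet"=5, "diamond"=7, "back"=4, "delay"=5, "tourist"=7
Sum = 33, Count = 6
Average = 33/6 = 5.50
= avg=5.50, min=4, max=7


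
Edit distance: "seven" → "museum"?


Word 1: "seven" (length 5)
Word 2: "museum" (length 6)
One optimal edit sequence (insert/delete/substitute each cost 1):
  1. insert 'm'  (+1)
  2. insert 'u'  (+1)
  3. keep 's'
  4. keep 'e'
  5. delete 'v'  (+1)
  6. substitute 'e' -> 'u'  (+1)
  7. substitute 'n' -> 'm'  (+1)
Total edit operations: 5
Edit distance = 5


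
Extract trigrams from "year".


Word: "year" (length 4)
Number of trigrams = 4 - 3 + 1 = 2
  Position 0: "yea"
  Position 1: "ear"
Trigrams = "yea", "ear"


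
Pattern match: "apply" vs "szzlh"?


Pattern of "apply": [0, 1, 1, 2, 3]
Pattern of "szzlh": [0, 1, 1, 2, 3]
Patterns match
Same pattern = Yes


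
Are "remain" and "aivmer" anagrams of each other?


Word 1: "remain" → sorted: aeimnr
Word 2: "aivmer" → sorted: aeimrv
Same letters? aeimnr != aeimrv
Anagram = No


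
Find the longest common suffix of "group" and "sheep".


Word 1: "group"
Word 2: "sheep"
Comparing from end:
  Pos -1: 'p' == 'p'
  Pos -2: 'u' != 'e' (stop)
LCS = "p" (length 1)


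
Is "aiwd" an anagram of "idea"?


Word 1: "idea" → sorted: adei
Word 2: "aiwd" → sorted: adiw
Same letters? adei != adiw
Anagram = No


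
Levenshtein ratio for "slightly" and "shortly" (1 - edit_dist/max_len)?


Word 1: "slightly" (length 8)
Word 2: "shortly" (length 7)
One optimal edit sequence:
  1. keep 's'
  2. delete 'l'  (+1)
  3. substitute 'i' -> 'h'  (+1)
  4. substitute 'g' -> 'o'  (+1)
  5. substitute 'h' -> 'r'  (+1)
  6. keep 't'
  7. keep 'l'
  8. keep 'y'
Edit distance = 4
Max length = max(8, 7) = 8
Similarity = 1 - 4/8
= 0.5000


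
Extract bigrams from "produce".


Word: "produce" (length 7)
Number of bigrams = 7 - 2 + 1 = 6
  Position 0: "pr"
  Position 1: "ro"
  Position 2: "od"
  Position 3: "du"
  Position 4: "uc"
  Position 5: "ce"
Bigrams = "pr", "ro", "od", "du", "uc", "ce"


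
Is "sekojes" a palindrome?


Word: "sekojes"
Reversed: "sejokes"
Forward == Backward? sekojes != sejokes
Palindrome = No


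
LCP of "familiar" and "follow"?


Word 1: "familiar"
Word 2: "follow"
Comparing from start:
  Pos 0: 'f' == 'f'
  Pos 1: 'a' != 'o' (stop)
LCP = "f" (length 1)


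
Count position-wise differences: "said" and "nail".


Comparing character by character (same length = 4):
  Pos 0: 's' vs 'n' !=
  Pos 1: 'a' vs 'a' =
  Pos 2: 'i' vs 'i' =
  Pos 3: 'd' vs 'l' !=
Hamming distance = 2


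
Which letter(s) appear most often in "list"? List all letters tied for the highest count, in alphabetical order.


Word: "list"
Letter counts:
  'i': 1
  'l': 1
  's': 1
  't': 1
Maximum count = 1
Most frequent = 'i', 'l', 's', 't' (1 time each)


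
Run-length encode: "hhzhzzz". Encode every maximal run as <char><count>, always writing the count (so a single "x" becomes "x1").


String: "hhzhzzz"
Scanning for consecutive runs:
  'h' x 2
  'z' x 1
  'h' x 1
  'z' x 3
RLE = "h2z1h1z3"


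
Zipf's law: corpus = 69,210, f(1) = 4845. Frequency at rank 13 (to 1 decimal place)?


Zipf's law: f(r) = f(1) / r
f(1) = 4845
f(13) = 4845 / 13
= 372.7 occurrences


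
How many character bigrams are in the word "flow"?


Word: "flow" (length 4)
Number of 2-grams = length - 2 + 1 = 4 - 2 + 1
= 3


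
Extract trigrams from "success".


Word: "success" (length 7)
Number of trigrams = 7 - 3 + 1 = 5
  Position 0: "suc"
  Position 1: "ucc"
  Position 2: "cce"
  Position 3: "ces"
  Position 4: "ess"
Trigrams = "suc", "ucc", "cce", "ces", "ess"


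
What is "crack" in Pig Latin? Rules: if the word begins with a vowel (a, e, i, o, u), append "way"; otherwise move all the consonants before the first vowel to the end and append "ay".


Word: "crack"
Starts with consonant(s) → move to end, add 'ay'
Consonant cluster: "cr"
Pig Latin = "ackcray"


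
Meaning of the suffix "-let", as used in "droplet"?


Suffix: -let
Example: droplet = drop + -let
Meaning = small


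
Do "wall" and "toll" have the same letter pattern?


Pattern of "wall": [0, 1, 2, 2]
Pattern of "toll": [0, 1, 2, 2]
Patterns match
Same pattern = Yes


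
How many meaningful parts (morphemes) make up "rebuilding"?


Word: "rebuilding"
Morphemes: re- | build | -ing
Each morpheme carries meaning
= 3 morphemes


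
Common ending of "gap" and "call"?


Word 1: "gap"
Word 2: "call"
Comparing from end:
  Pos -1: 'p' != 'l' (stop)
LCS = "" (length 0)


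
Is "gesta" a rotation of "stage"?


Word: "stage", Candidate: "gesta"
Method: check if candidate is substring of word+word
"stagestage" contains "gesta"? Yes
Is rotation = Yes


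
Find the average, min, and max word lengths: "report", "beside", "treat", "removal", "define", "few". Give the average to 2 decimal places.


Lengths: "report"=6, "beside"=6, "treat"=5, "removal"=7, "define"=6, "few"=3
Sum = 33, Count = 6
Average = 33/6 = 5.50
= avg=5.50, min=3, max=7


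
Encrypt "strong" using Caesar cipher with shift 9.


Word: "strong"
Shift: 9
Each letter → (letter + shift) mod 26:
  's' (18) + 9 = 1 → 'b'
  't' (19) + 9 = 2 → 'c'
  'r' (17) + 9 = 0 → 'a'
  'o' (14) + 9 = 23 → 'x'
  'n' (13) + 9 = 22 → 'w'
  'g' (6) + 9 = 15 → 'p'
Result = "bcaxwp"


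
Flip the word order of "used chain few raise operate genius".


Original: "used chain few raise operate genius"
Words (1..n): used | chain | few | raise | operate | genius
Reversed (n..1): genius | operate | raise | few | chain | used
Result = "genius operate raise few chain used"


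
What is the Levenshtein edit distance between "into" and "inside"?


Word 1: "into" (length 4)
Word 2: "inside" (length 6)
One optimal edit sequence (insert/delete/substitute each cost 1):
  1. keep 'i'
  2. keep 'n'
  3. insert 's'  (+1)
  4. insert 'i'  (+1)
  5. substitute 't' -> 'd'  (+1)
  6. substitute 'o' -> 'e'  (+1)
Total edit operations: 4
Edit distance = 4


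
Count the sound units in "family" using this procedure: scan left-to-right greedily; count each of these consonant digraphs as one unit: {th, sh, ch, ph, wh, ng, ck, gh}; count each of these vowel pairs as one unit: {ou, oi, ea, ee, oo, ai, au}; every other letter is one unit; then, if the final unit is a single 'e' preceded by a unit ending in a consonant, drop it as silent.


Word: "family" (6 letters)
Left-to-right scan:
  1. 'f' (letter)
  2. 'a' (letter)
  3. 'm' (letter)
  4. 'i' (letter)
  5. 'l' (letter)
  6. 'y' (letter)
Units from scan: 6
Sound units = 6 units


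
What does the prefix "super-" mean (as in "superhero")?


Prefix: super-
As in: superhero -> super- + hero
Meaning = above / beyond


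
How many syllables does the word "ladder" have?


Word: "ladder"
Syllable breakdown: lad-der
Counting: 2 parts
= 2 syllables


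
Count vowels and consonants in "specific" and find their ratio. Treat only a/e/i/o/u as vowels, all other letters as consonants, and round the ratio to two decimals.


Word: "specific"
Vowels (a,e,i,o,u): 3
Consonants: 5
Ratio = 3/5
= 0.60


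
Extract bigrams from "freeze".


Word: "freeze" (length 6)
Number of bigrams = 6 - 2 + 1 = 5
  Position 0: "fr"
  Position 1: "re"
  Position 2: "ee"
  Position 3: "ez"
  Position 4: "ze"
Bigrams = "fr", "re", "ee", "ez", "ze"


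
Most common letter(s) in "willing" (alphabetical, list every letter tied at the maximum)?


Word: "willing"
Letter counts:
  'g': 1
  'i': 2
  'l': 2
  'n': 1
  'w': 1
Maximum count = 2
Most frequent = 'i', 'l' (2 times each)


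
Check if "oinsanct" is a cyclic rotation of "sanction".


Word: "sanction", Candidate: "oinsanct"
Method: check if candidate is substring of word+word
"sanctionsanction" contains "oinsanct"? No
Is rotation = No


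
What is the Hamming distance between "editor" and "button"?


Comparing character by character (same length = 6):
  Pos 0: 'e' vs 'b' !=
  Pos 1: 'd' vs 'u' !=
  Pos 2: 'i' vs 't' !=
  Pos 3: 't' vs 't' =
  Pos 4: 'o' vs 'o' =
  Pos 5: 'r' vs 'n' !=
Hamming distance = 4


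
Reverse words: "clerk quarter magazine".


Original: "clerk quarter magazine"
Words (1..n): clerk | quarter | magazine
Reversed (n..1): magazine | quarter | clerk
Result = "magazine quarter clerk"


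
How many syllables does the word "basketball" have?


Word: "basketball"
Syllable breakdown: bas · ket · ball
Counting: 3 parts
= 3 syllables


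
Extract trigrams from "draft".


Word: "draft" (length 5)
Number of trigrams = 5 - 3 + 1 = 3
  Position 0: "dra"
  Position 1: "raf"
  Position 2: "aft"
Trigrams = "dra", "raf", "aft"


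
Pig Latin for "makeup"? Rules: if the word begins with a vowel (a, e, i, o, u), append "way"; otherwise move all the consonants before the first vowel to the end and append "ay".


Word: "makeup"
Starts with consonant(s) → move to end, add 'ay'
Consonant cluster: "m"
Pig Latin = "akeupmay"


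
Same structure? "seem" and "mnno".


Pattern of "seem": [0, 1, 1, 2]
Pattern of "mnno": [0, 1, 1, 2]
Patterns match
Same pattern = Yes


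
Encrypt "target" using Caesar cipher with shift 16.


Word: "target"
Shift: 16
Each letter → (letter + shift) mod 26:
  't' (19) + 16 = 9 → 'j'
  'a' (0) + 16 = 16 → 'q'
  'r' (17) + 16 = 7 → 'h'
  'g' (6) + 16 = 22 → 'w'
  'e' (4) + 16 = 20 → 'u'
  't' (19) + 16 = 9 → 'j'
Result = "jqhwuj"


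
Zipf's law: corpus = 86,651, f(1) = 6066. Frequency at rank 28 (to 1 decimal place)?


Zipf's law: f(r) = f(1) / r
f(1) = 6066
f(28) = 6066 / 28
= 216.6 occurrences


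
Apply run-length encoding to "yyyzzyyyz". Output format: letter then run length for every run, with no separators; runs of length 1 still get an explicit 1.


String: "yyyzzyyyz"
Scanning for consecutive runs:
  'y' x 3
  'z' x 2
  'y' x 3
  'z' x 1
RLE = "y3z2y3z1"


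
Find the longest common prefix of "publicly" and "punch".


Word 1: "publicly"
Word 2: "punch"
Comparing from start:
  Pos 0: 'p' == 'p'
  Pos 1: 'u' == 'u'
  Pos 2: 'b' != 'n' (stop)
LCP = "pu" (length 2)


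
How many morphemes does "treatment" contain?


Word: "treatment"
Morphemes: treat + -ment
Each morpheme carries meaning
= 2 morphemes


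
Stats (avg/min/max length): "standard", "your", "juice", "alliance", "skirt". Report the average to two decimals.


Lengths: "standard"=8, "your"=4, "juice"=5, "alliance"=8, "skirt"=5
Sum = 30, Count = 5
Average = 30/5 = 6.00
= avg=6.00, min=4, max=8


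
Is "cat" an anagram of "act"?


Word 1: "act" → sorted: act
Word 2: "cat" → sorted: act
Same letters? act == act
Anagram = Yes


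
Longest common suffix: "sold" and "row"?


Word 1: "sold"
Word 2: "row"
Comparing from end:
  Pos -1: 'd' != 'w' (stop)
LCS = "" (length 0)


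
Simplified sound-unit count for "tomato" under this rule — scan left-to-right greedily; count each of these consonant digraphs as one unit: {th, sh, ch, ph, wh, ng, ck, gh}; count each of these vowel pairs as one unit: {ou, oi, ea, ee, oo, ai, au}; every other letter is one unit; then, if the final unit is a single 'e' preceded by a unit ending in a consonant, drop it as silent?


Word: "tomato" (6 letters)
Left-to-right scan:
  [1] 't' (letter)
  [2] 'o' (letter)
  [3] 'm' (letter)
  [4] 'a' (letter)
  [5] 't' (letter)
  [6] 'o' (letter)
Units from scan: 6
Sound units = 6 units


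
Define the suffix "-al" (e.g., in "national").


Suffix: -al
As in: national -> nation + -al
Meaning = relating to


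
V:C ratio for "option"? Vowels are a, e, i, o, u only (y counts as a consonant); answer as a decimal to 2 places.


Word: "option"
Vowels (a,e,i,o,u): 3
Consonants: 3
Ratio = 3/3
= 1.00


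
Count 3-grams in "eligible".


Word: "eligible" (length 8)
Number of 3-grams = length - 3 + 1 = 8 - 3 + 1
= 6


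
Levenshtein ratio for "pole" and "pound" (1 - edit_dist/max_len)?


Word 1: "pole" (length 4)
Word 2: "pound" (length 5)
One optimal edit sequence:
  1. keep 'p'
  2. keep 'o'
  3. insert 'u'  (+1)
  4. substitute 'l' -> 'n'  (+1)
  5. substitute 'e' -> 'd'  (+1)
Edit distance = 3
Max length = max(4, 5) = 5
Similarity = 1 - 3/5
= 0.4000


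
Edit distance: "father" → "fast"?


Word 1: "father" (length 6)
Word 2: "fast" (length 4)
One optimal edit sequence (insert/delete/substitute each cost 1):
  1. keep 'f'
  2. keep 'a'
  3. delete 't'  (+1)
  4. delete 'h'  (+1)
  5. substitute 'e' -> 's'  (+1)
  6. substitute 'r' -> 't'  (+1)
Total edit operations: 4
Edit distance = 4


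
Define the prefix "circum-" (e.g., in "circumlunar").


Prefix: circum-
As in: circumlunar -> circum- + lunar
Meaning = around


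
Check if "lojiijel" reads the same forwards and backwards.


Word: "lojiijel"
Reversed: "lejiijol"
Forward == Backward? lojiijel != lejiijol
Palindrome = No


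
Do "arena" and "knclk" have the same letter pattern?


Pattern of "arena": [0, 1, 2, 3, 0]
Pattern of "knclk": [0, 1, 2, 3, 0]
Patterns match
Same pattern = Yes


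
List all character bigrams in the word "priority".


Word: "priority" (length 8)
Number of bigrams = 8 - 2 + 1 = 7
  Position 0: "pr"
  Position 1: "ri"
  Position 2: "io"
  Position 3: "or"
  Position 4: "ri"
  Position 5: "it"
  Position 6: "ty"
Bigrams = "pr", "ri", "io", "or", "ri", "it", "ty"


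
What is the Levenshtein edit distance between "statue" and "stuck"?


Word 1: "statue" (length 6)
Word 2: "stuck" (length 5)
One optimal edit sequence (insert/delete/substitute each cost 1):
  1. keep 's'
  2. keep 't'
  3. delete 'a'  (+1)
  4. substitute 't' -> 'u'  (+1)
  5. substitute 'u' -> 'c'  (+1)
  6. substitute 'e' -> 'k'  (+1)
Total edit operations: 4
Edit distance = 4


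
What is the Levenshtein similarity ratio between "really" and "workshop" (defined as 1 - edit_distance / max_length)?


Word 1: "really" (length 6)
Word 2: "workshop" (length 8)
One optimal edit sequence:
  1. insert 'w'  (+1)
  2. insert 'o'  (+1)
  3. keep 'r'
  4. substitute 'e' -> 'k'  (+1)
  5. substitute 'a' -> 's'  (+1)
  6. substitute 'l' -> 'h'  (+1)
  7. substitute 'l' -> 'o'  (+1)
  8. substitute 'y' -> 'p'  (+1)
Edit distance = 7
Max length = max(6, 8) = 8
Similarity = 1 - 7/8
= 0.1250


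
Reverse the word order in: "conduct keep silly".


Original: "conduct keep silly"
Words (1..n): conduct | keep | silly
Reversed (n..1): silly | keep | conduct
Result = "silly keep conduct"


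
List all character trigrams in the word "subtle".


Word: "subtle" (length 6)
Number of trigrams = 6 - 3 + 1 = 4
  Position 0: "sub"
  Position 1: "ubt"
  Position 2: "btl"
  Position 3: "tle"
Trigrams = "sub", "ubt", "btl", "tle"


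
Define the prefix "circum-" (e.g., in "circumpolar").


Prefix: circum-
Example: circumpolar = circum- + polar
Meaning = around


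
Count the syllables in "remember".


Word: "remember"
Syllable breakdown: re | mem | ber
Counting: 3 parts
= 3 syllables


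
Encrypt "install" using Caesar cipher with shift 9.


Word: "install"
Shift: 9
Each letter → (letter + shift) mod 26:
  'i' (8) + 9 = 17 → 'r'
  'n' (13) + 9 = 22 → 'w'
  's' (18) + 9 = 1 → 'b'
  't' (19) + 9 = 2 → 'c'
  'a' (0) + 9 = 9 → 'j'
  'l' (11) + 9 = 20 → 'u'
  'l' (11) + 9 = 20 → 'u'
Result = "rwbcjuu"


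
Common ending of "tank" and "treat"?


Word 1: "tank"
Word 2: "treat"
Comparing from end:
  Pos -1: 'k' != 't' (stop)
LCS = "" (length 0)


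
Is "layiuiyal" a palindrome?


Word: "layiuiyal"
Reversed: "layiuiyal"
Forward == Backward? layiuiyal == layiuiyal
Palindrome = Yes


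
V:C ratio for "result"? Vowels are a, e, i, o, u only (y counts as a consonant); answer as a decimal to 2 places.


Word: "result"
Vowels (a,e,i,o,u): 2
Consonants: 4
Ratio = 2/4
= 0.50


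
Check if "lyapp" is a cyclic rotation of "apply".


Word: "apply", Candidate: "lyapp"
Method: check if candidate is substring of word+word
"applyapply" contains "lyapp"? Yes
Is rotation = Yes


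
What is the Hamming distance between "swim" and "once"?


Comparing character by character (same length = 4):
  Pos 0: 's' vs 'o' !=
  Pos 1: 'w' vs 'n' !=
  Pos 2: 'i' vs 'c' !=
  Pos 3: 'm' vs 'e' !=
Hamming distance = 4


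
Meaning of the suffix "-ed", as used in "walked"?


Suffix: -ed
Example: walked = walk + -ed
Meaning = past tense


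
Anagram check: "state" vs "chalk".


Word 1: "state" → sorted: aestt
Word 2: "chalk" → sorted: achkl
Same letters? aestt != achkl
Anagram = No


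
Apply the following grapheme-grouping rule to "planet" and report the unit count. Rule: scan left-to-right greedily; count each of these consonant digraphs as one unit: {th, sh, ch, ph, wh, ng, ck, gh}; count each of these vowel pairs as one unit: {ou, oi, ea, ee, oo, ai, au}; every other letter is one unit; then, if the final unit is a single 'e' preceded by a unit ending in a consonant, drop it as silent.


Word: "planet" (6 letters)
Left-to-right scan:
  [1] 'p' (letter)
  [2] 'l' (letter)
  [3] 'a' (letter)
  [4] 'n' (letter)
  [5] 'e' (letter)
  [6] 't' (letter)
Units from scan: 6
Sound units = 6 units


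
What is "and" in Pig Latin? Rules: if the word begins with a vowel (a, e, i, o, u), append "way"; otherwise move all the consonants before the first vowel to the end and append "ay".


Word: "and"
Starts with vowel → add 'way'
Pig Latin = "andway"


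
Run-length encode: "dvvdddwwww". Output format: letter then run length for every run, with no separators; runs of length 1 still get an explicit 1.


String: "dvvdddwwww"
Scanning for consecutive runs:
  'd' x 1
  'v' x 2
  'd' x 3
  'w' x 4
RLE = "d1v2d3w4"


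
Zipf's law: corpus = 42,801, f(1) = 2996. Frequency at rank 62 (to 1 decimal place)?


Zipf's law: f(r) = f(1) / r
f(1) = 2996
f(62) = 2996 / 62
= 48.3 occurrences


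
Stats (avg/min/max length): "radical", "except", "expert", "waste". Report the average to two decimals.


Lengths: "radical"=7, "except"=6, "expert"=6, "waste"=5
Sum = 24, Count = 4
Average = 24/4 = 6.00
= avg=6.00, min=5, max=7


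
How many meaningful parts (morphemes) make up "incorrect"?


Word: "incorrect"
Morphemes: in- / correct
Each morpheme carries meaning
= 2 morphemes


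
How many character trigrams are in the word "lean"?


Word: "lean" (length 4)
Number of 3-grams = length - 3 + 1 = 4 - 3 + 1
= 2


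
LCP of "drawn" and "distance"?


Word 1: "drawn"
Word 2: "distance"
Comparing from start:
  Pos 0: 'd' == 'd'
  Pos 1: 'r' != 'i' (stop)
LCP = "d" (length 1)


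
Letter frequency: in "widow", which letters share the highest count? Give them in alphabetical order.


Word: "widow"
Letter counts:
  'd': 1
  'i': 1
  'o': 1
  'w': 2
Maximum count = 2
Most frequent = 'w' (2 times each)


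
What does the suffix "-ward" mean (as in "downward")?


Suffix: -ward
Example: downward (down + -ward)
Meaning = in the direction of


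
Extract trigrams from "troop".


Word: "troop" (length 5)
Number of trigrams = 5 - 3 + 1 = 3
  Position 0: "tro"
  Position 1: "roo"
  Position 2: "oop"
Trigrams = "tro", "roo", "oop"


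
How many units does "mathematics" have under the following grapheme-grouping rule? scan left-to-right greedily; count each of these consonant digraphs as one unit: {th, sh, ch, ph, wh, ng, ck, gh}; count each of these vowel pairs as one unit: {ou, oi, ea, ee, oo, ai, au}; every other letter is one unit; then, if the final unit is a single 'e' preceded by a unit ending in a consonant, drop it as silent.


Word: "mathematics" (11 letters)
Left-to-right scan:
  1. 'm' (letter)
  2. 'a' (letter)
  3. 'th' (digraph)
  4. 'e' (letter)
  5. 'm' (letter)
  6. 'a' (letter)
  7. 't' (letter)
  8. 'i' (letter)
  9. 'c' (letter)
  10. 's' (letter)
Units from scan: 10
Sound units = 10 units


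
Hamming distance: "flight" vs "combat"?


Comparing character by character (same length = 6):
  Pos 0: 'f' vs 'c' !=
  Pos 1: 'l' vs 'o' !=
  Pos 2: 'i' vs 'm' !=
  Pos 3: 'g' vs 'b' !=
  Pos 4: 'h' vs 'a' !=
  Pos 5: 't' vs 't' =
Hamming distance = 5


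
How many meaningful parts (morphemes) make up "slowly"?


Word: "slowly"
Morphemes: slow / -ly
Each morpheme carries meaning
= 2 morphemes


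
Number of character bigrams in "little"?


Word: "little" (length 6)
Number of 2-grams = length - 2 + 1 = 6 - 2 + 1
= 5


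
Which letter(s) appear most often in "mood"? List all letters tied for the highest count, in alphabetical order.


Word: "mood"
Letter counts:
  'd': 1
  'm': 1
  'o': 2
Maximum count = 2
Most frequent = 'o' (2 times each)


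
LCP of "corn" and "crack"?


Word 1: "corn"
Word 2: "crack"
Comparing from start:
  Pos 0: 'c' == 'c'
  Pos 1: 'o' != 'r' (stop)
LCP = "c" (length 1)


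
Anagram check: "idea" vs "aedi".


Word 1: "idea" → sorted: adei
Word 2: "aedi" → sorted: adei
Same letters? adei == adei
Anagram = Yes


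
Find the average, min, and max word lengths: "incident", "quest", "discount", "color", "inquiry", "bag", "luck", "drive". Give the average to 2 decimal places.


Lengths: "incident"=8, "quest"=5, "discount"=8, "color"=5, "inquiry"=7, "bag"=3, "luck"=4, "drive"=5
Sum = 45, Count = 8
Average = 45/8 = 5.63
= avg=5.63, min=3, max=8


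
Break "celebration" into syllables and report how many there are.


Word: "celebration"
Syllable breakdown: cel / e / bra / tion
Counting: 4 parts
= 4 syllables


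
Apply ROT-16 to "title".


Word: "title"
Shift: 16
Each letter → (letter + shift) mod 26:
  't' (19) + 16 = 9 → 'j'
  'i' (8) + 16 = 24 → 'y'
  't' (19) + 16 = 9 → 'j'
  'l' (11) + 16 = 1 → 'b'
  'e' (4) + 16 = 20 → 'u'
Result = "jyjbu"


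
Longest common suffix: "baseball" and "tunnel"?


Word 1: "baseball"
Word 2: "tunnel"
Comparing from end:
  Pos -1: 'l' == 'l'
  Pos -2: 'l' != 'e' (stop)
LCS = "l" (length 1)


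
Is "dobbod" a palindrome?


Word: "dobbod"
Reversed: "dobbod"
Forward == Backward? dobbod == dobbod
Palindrome = Yes


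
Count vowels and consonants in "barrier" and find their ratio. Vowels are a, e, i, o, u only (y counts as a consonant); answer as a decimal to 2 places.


Word: "barrier"
Vowels (a,e,i,o,u): 3
Consonants: 4
Ratio = 3/4
= 0.75


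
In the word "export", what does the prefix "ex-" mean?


Prefix: ex-
Example: export (ex- + port)
Meaning = out / former


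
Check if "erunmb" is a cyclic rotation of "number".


Word: "number", Candidate: "erunmb"
Method: check if candidate is substring of word+word
"numbernumber" contains "erunmb"? No
Is rotation = No


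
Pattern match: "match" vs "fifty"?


Pattern of "match": [0, 1, 2, 3, 4]
Pattern of "fifty": [0, 1, 0, 2, 3]
Patterns do not match
Same pattern = No


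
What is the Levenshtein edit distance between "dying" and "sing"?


Word 1: "dying" (length 5)
Word 2: "sing" (length 4)
One optimal edit sequence (insert/delete/substitute each cost 1):
  1. delete 'd'  (+1)
  2. substitute 'y' -> 's'  (+1)
  3. keep 'i'
  4. keep 'n'
  5. keep 'g'
Total edit operations: 2
Edit distance = 2


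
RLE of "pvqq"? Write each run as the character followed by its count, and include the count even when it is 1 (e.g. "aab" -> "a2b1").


String: "pvqq"
Scanning for consecutive runs:
  'p' x 1
  'v' x 1
  'q' x 2
RLE = "p1v1q2"


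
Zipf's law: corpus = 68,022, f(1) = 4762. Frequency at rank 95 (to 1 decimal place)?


Zipf's law: f(r) = f(1) / r
f(1) = 4762
f(95) = 4762 / 95
= 50.1 occurrences


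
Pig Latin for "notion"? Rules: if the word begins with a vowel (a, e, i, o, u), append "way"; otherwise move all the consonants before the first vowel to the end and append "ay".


Word: "notion"
Starts with consonant(s) → move to end, add 'ay'
Consonant cluster: "n"
Pig Latin = "otionnay"


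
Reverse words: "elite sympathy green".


Original: "elite sympathy green"
Words (1..n): elite | sympathy | green
Reversed (n..1): green | sympathy | elite
Result = "green sympathy elite"


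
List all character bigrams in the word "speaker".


Word: "speaker" (length 7)
Number of bigrams = 7 - 2 + 1 = 6
  Position 0: "sp"
  Position 1: "pe"
  Position 2: "ea"
  Position 3: "ak"
  Position 4: "ke"
  Position 5: "er"
Bigrams = "sp", "pe", "ea", "ak", "ke", "er"


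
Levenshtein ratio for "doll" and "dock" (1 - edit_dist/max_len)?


Word 1: "doll" (length 4)
Word 2: "dock" (length 4)
One optimal edit sequence:
  1. keep 'd'
  2. keep 'o'
  3. substitute 'l' -> 'c'  (+1)
  4. substitute 'l' -> 'k'  (+1)
Edit distance = 2
Max length = max(4, 4) = 4
Similarity = 1 - 2/4
= 0.5000


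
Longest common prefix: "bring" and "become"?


Word 1: "bring"
Word 2: "become"
Comparing from start:
  Pos 0: 'b' == 'b'
  Pos 1: 'r' != 'e' (stop)
LCP = "b" (length 1)


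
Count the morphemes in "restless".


Word: "restless"
Morphemes: rest | -less
Each morpheme carries meaning
= 2 morphemes


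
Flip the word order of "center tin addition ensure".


Original: "center tin addition ensure"
Words (1..n): center | tin | addition | ensure
Reversed (n..1): ensure | addition | tin | center
Result = "ensure addition tin center"


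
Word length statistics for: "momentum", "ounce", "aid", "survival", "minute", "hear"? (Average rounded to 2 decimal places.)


Lengths: "momentum"=8, "ounce"=5, "aid"=3, "survival"=8, "minute"=6, "hear"=4
Sum = 34, Count = 6
Average = 34/6 = 5.67
= avg=5.67, min=3, max=8


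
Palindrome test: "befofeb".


Word: "befofeb"
Reversed: "befofeb"
Forward == Backward? befofeb == befofeb
Palindrome = Yes


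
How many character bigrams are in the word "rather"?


Word: "rather" (length 6)
Number of 2-grams = length - 2 + 1 = 6 - 2 + 1
= 5


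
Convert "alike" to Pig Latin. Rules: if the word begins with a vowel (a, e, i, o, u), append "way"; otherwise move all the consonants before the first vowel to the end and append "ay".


Word: "alike"
Starts with vowel → add 'way'
Pig Latin = "alikeway"


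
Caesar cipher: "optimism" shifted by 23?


Word: "optimism"
Shift: 23
Each letter → (letter + shift) mod 26:
  'o' (14) + 23 = 11 → 'l'
  'p' (15) + 23 = 12 → 'm'
  't' (19) + 23 = 16 → 'q'
  'i' (8) + 23 = 5 → 'f'
  'm' (12) + 23 = 9 → 'j'
  'i' (8) + 23 = 5 → 'f'
  's' (18) + 23 = 15 → 'p'
  'm' (12) + 23 = 9 → 'j'
Result = "lmqfjfpj"


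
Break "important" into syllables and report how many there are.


Word: "important"
Syllable breakdown: im / por / tant
Counting: 3 parts
= 3 syllables


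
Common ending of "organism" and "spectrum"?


Word 1: "organism"
Word 2: "spectrum"
Comparing from end:
  Pos -1: 'm' == 'm'
  Pos -2: 's' != 'u' (stop)
LCS = "m" (length 1)


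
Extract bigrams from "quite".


Word: "quite" (length 5)
Number of bigrams = 5 - 2 + 1 = 4
  Position 0: "qu"
  Position 1: "ui"
  Position 2: "it"
  Position 3: "te"
Bigrams = "qu", "ui", "it", "te"


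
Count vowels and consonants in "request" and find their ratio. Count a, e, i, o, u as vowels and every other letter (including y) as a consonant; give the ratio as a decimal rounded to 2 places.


Word: "request"
Vowels (a,e,i,o,u): 3
Consonants: 4
Ratio = 3/4
= 0.75


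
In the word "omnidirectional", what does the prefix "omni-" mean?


Prefix: omni-
Example: omnidirectional = omni- + directional
Meaning = all


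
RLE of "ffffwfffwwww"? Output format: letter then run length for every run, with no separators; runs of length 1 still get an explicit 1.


String: "ffffwfffwwww"
Scanning for consecutive runs:
  'f' x 4
  'w' x 1
  'f' x 3
  'w' x 4
RLE = "f4w1f3w4"


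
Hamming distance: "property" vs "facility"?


Comparing character by character (same length = 8):
  Pos 0: 'p' vs 'f' !=
  Pos 1: 'r' vs 'a' !=
  Pos 2: 'o' vs 'c' !=
  Pos 3: 'p' vs 'i' !=
  Pos 4: 'e' vs 'l' !=
  Pos 5: 'r' vs 'i' !=
  Pos 6: 't' vs 't' =
  Pos 7: 'y' vs 'y' =
Hamming distance = 6


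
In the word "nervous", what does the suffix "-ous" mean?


Suffix: -ous
Example: nervous = nerve + -ous, with a spelling change
Meaning = having quality of
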